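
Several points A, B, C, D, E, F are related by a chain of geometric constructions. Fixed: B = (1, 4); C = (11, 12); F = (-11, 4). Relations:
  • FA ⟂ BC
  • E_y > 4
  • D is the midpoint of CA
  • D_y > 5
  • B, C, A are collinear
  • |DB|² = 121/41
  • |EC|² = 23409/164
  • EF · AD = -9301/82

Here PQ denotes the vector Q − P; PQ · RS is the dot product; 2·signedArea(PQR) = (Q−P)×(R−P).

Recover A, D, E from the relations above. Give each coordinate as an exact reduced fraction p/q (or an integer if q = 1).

A = (-259/41, -76/41)
D = (96/41, 208/41)
E = (137/82, 186/41)

1. A_x = -259/41  [B, C, A are collinear ∩ FA ⟂ BC]
2. A_y = -76/41  [B, C, A are collinear ∩ FA ⟂ BC]
   → A = (-259/41, -76/41)
3. D_x = 96/41  [D is the midpoint of CA]
4. D_y = 208/41  [D is the midpoint of CA]
   → D = (96/41, 208/41)
5. E_x = 137/82  [line -355/41·x + -284/41·y + 3763/82 = 0 ∩ |EC|² = 23409/164]
6. E_y = 186/41  [line -355/41·x + -284/41·y + 3763/82 = 0 ∩ |EC|² = 23409/164]
   → E = (137/82, 186/41)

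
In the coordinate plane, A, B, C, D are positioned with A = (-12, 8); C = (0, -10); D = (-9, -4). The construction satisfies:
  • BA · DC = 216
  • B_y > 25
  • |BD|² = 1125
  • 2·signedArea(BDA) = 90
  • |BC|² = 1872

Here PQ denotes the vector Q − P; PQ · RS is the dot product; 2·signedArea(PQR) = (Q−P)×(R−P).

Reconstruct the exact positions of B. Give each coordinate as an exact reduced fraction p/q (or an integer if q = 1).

B = (-24, 26)

1. B_x = -24  [2·signedArea(BDA) = 90 ∩ BA · DC = 216]
2. B_y = 26  [2·signedArea(BDA) = 90 ∩ BA · DC = 216]
   → B = (-24, 26)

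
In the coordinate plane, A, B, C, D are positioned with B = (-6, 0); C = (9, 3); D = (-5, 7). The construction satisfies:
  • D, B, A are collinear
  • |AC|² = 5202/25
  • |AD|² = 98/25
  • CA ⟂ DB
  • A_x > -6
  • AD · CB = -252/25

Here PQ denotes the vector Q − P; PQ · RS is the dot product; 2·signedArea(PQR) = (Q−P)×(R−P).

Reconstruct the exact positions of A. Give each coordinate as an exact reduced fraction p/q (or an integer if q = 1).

1. A_x = -132/25  [D, B, A are collinear ∩ CA ⟂ DB]
2. A_y = 126/25  [D, B, A are collinear ∩ CA ⟂ DB]
   → A = (-132/25, 126/25)

A = (-132/25, 126/25)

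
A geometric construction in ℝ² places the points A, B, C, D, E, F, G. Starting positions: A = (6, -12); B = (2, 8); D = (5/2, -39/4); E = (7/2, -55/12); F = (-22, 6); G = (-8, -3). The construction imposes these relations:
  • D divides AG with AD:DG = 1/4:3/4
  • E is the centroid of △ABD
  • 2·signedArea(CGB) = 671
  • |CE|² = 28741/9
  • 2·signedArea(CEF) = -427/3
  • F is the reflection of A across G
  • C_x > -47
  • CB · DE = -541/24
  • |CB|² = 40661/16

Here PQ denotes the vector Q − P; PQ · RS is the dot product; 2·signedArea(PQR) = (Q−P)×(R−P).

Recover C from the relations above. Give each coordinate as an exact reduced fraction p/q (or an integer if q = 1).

C = (-93/2, 87/4)

1. C_x = -93/2  [2·signedArea(CEF) = -427/3 ∩ CB · DE = -541/24]
2. C_y = 87/4  [2·signedArea(CEF) = -427/3 ∩ CB · DE = -541/24]
   → C = (-93/2, 87/4)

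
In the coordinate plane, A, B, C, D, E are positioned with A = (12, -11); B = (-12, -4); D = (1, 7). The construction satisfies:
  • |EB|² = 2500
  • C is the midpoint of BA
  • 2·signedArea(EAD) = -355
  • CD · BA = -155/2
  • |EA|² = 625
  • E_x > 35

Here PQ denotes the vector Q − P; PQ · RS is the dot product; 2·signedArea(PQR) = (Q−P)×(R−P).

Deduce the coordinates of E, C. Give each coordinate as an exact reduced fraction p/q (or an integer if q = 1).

1. E_x = 36  [line -18·x + -11·y + 450 = 0 ∩ |EB|² = 2500]
2. E_y = -18  [line -18·x + -11·y + 450 = 0 ∩ |EB|² = 2500]
   → E = (36, -18)
3. C_x = 0  [C is the midpoint of BA]
4. C_y = -15/2  [C is the midpoint of BA]
   → C = (0, -15/2)

C = (0, -15/2)
E = (36, -18)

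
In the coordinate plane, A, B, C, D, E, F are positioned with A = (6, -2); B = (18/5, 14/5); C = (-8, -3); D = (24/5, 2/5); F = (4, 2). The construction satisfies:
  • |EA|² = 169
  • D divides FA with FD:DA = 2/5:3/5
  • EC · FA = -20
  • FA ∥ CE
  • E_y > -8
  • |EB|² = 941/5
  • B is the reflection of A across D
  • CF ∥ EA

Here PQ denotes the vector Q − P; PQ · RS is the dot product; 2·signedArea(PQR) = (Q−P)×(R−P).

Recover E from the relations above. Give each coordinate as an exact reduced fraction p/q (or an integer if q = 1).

E = (-6, -7)

1. E_x = -6  [CF ∥ EA ∩ FA ∥ CE]
2. E_y = -7  [CF ∥ EA ∩ FA ∥ CE]
   → E = (-6, -7)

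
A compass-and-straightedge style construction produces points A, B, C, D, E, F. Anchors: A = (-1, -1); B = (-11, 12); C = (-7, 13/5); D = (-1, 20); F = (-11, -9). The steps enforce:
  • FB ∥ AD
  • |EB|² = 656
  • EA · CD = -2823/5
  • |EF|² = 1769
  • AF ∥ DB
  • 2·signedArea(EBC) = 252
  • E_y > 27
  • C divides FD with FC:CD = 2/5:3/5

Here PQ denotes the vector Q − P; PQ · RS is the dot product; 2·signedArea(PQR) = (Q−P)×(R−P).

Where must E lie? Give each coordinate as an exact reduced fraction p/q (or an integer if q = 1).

1. E_x = 9  [2·signedArea(EBC) = 252 ∩ EA · CD = -2823/5]
2. E_y = 28  [2·signedArea(EBC) = 252 ∩ EA · CD = -2823/5]
   → E = (9, 28)

E = (9, 28)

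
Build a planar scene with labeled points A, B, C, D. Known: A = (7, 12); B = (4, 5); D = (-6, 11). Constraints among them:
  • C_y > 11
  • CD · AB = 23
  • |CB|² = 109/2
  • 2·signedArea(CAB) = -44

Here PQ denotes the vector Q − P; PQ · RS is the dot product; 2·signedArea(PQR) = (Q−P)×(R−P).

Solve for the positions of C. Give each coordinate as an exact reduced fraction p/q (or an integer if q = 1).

1. C_x = 1/2  [CD · AB = 23 ∩ 2·signedArea(CAB) = -44]
2. C_y = 23/2  [CD · AB = 23 ∩ 2·signedArea(CAB) = -44]
   → C = (1/2, 23/2)

C = (1/2, 23/2)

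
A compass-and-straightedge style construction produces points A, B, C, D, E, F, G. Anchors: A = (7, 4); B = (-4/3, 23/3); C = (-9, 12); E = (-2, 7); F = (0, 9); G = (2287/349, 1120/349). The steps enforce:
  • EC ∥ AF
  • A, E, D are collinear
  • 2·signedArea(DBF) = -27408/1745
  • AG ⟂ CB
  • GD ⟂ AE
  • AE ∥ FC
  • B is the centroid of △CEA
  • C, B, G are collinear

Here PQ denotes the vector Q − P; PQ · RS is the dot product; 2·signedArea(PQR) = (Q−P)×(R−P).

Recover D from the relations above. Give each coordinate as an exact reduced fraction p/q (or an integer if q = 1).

D = (11927/1745, 7076/1745)

1. D_x = 11927/1745  [A, E, D are collinear ∩ GD ⟂ AE]
2. D_y = 7076/1745  [A, E, D are collinear ∩ GD ⟂ AE]
   → D = (11927/1745, 7076/1745)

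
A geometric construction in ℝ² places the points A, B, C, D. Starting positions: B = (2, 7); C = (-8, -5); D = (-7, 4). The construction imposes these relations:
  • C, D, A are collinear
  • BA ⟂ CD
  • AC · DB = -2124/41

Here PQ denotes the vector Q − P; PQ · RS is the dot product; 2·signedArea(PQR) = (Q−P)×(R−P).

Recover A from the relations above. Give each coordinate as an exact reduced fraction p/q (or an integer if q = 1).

1. A_x = -269/41  [C, D, A are collinear ∩ BA ⟂ CD]
2. A_y = 326/41  [C, D, A are collinear ∩ BA ⟂ CD]
   → A = (-269/41, 326/41)

A = (-269/41, 326/41)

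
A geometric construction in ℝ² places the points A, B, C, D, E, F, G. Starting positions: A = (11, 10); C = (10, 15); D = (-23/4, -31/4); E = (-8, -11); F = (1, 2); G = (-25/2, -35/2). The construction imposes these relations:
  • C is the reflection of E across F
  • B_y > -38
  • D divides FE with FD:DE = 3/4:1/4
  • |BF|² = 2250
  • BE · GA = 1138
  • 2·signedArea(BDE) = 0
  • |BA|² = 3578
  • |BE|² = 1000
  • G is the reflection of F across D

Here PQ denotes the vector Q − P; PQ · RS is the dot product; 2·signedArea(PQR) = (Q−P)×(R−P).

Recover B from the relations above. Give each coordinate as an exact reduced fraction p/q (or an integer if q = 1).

1. B_x = -26  [2·signedArea(BDE) = 0 ∩ BE · GA = 1138]
2. B_y = -37  [2·signedArea(BDE) = 0 ∩ BE · GA = 1138]
   → B = (-26, -37)

B = (-26, -37)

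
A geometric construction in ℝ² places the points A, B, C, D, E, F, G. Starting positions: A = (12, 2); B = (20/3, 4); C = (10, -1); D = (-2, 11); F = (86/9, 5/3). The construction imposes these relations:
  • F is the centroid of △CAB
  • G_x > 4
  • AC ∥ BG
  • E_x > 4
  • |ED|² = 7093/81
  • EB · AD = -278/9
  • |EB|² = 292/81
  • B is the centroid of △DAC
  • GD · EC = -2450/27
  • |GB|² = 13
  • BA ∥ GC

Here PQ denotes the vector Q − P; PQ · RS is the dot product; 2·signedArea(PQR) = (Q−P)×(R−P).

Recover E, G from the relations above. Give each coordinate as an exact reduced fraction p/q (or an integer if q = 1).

1. G_x = 14/3  [BA ∥ GC ∩ AC ∥ BG]
2. G_y = 1  [BA ∥ GC ∩ AC ∥ BG]
   → G = (14/3, 1)
3. E_x = 44/9  [EB · AD = -278/9 ∩ GD · EC = -2450/27]
4. E_y = 14/3  [EB · AD = -278/9 ∩ GD · EC = -2450/27]
   → E = (44/9, 14/3)

E = (44/9, 14/3)
G = (14/3, 1)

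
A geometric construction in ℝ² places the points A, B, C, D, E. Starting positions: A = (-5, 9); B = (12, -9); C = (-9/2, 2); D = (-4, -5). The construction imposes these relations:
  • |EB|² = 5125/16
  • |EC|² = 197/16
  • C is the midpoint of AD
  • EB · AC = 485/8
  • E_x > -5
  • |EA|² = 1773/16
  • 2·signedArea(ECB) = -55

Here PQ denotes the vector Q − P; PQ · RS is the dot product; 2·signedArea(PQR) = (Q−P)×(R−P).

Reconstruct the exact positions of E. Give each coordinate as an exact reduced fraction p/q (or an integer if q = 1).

1. E_x = -17/4  [2·signedArea(ECB) = -55 ∩ EB · AC = 485/8]
2. E_y = -3/2  [2·signedArea(ECB) = -55 ∩ EB · AC = 485/8]
   → E = (-17/4, -3/2)

E = (-17/4, -3/2)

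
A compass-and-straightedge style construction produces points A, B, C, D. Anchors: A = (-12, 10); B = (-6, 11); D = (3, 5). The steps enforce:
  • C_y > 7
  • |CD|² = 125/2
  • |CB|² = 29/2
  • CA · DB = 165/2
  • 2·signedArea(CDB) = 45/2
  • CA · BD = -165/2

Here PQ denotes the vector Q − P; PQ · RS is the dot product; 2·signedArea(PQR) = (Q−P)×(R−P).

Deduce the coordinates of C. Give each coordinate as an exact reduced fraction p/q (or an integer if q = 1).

C = (-9/2, 15/2)

1. C_x = -9/2  [CA · DB = 165/2 ∩ 2·signedArea(CDB) = 45/2]
2. C_y = 15/2  [CA · DB = 165/2 ∩ 2·signedArea(CDB) = 45/2]
   → C = (-9/2, 15/2)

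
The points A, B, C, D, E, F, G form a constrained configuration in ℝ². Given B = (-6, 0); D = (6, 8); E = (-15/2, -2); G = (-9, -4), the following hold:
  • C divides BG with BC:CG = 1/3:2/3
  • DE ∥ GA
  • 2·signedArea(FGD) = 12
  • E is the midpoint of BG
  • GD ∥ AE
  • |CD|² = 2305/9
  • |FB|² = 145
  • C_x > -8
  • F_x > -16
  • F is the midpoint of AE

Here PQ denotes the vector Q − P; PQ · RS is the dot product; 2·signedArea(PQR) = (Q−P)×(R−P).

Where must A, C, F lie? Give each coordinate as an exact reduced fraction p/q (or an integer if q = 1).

1. A_x = -45/2  [GD ∥ AE ∩ DE ∥ GA]
2. A_y = -14  [GD ∥ AE ∩ DE ∥ GA]
   → A = (-45/2, -14)
3. C_x = -7  [C divides BG with BC:CG = 1/3:2/3]
4. C_y = -4/3  [C divides BG with BC:CG = 1/3:2/3]
   → C = (-7, -4/3)
5. F_x = -15  [F is the midpoint of AE]
6. F_y = -8  [F is the midpoint of AE]
   → F = (-15, -8)

A = (-45/2, -14)
C = (-7, -4/3)
F = (-15, -8)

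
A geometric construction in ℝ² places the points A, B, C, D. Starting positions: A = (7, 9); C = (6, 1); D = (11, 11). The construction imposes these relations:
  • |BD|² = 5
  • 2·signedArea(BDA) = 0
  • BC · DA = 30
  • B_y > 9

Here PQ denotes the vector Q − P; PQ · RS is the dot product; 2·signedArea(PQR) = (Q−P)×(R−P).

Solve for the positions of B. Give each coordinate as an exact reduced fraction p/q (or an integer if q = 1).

1. B_x = 9  [2·signedArea(BDA) = 0 ∩ BC · DA = 30]
2. B_y = 10  [2·signedArea(BDA) = 0 ∩ BC · DA = 30]
   → B = (9, 10)

B = (9, 10)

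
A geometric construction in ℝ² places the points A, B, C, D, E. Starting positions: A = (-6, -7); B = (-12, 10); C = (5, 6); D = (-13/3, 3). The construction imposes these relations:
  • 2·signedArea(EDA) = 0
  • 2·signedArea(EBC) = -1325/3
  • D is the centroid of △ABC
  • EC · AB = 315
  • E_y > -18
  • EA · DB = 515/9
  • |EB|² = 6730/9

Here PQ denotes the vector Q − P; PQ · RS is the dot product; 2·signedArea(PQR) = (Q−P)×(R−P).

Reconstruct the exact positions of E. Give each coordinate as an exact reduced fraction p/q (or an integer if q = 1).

1. E_x = -23/3  [2·signedArea(EDA) = 0 ∩ EA · DB = 515/9]
2. E_y = -17  [2·signedArea(EDA) = 0 ∩ EA · DB = 515/9]
   → E = (-23/3, -17)

E = (-23/3, -17)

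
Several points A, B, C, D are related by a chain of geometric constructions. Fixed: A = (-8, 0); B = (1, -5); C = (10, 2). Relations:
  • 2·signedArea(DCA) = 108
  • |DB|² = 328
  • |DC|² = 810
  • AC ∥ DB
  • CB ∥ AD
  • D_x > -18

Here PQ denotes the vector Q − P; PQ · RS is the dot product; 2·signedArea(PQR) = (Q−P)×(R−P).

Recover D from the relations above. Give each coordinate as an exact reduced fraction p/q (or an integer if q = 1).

1. D_x = -17  [AC ∥ DB ∩ CB ∥ AD]
2. D_y = -7  [AC ∥ DB ∩ CB ∥ AD]
   → D = (-17, -7)

D = (-17, -7)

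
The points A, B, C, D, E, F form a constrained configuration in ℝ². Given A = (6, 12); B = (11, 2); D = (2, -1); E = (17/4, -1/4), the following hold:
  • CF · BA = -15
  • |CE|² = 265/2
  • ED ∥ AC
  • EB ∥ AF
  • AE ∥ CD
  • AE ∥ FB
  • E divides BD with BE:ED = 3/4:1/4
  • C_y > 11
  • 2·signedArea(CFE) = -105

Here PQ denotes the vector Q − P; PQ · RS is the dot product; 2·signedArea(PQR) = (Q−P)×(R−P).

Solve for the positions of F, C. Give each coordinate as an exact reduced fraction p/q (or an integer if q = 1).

C = (15/4, 45/4)
F = (51/4, 57/4)

1. F_x = 51/4  [AE ∥ FB ∩ EB ∥ AF]
2. F_y = 57/4  [AE ∥ FB ∩ EB ∥ AF]
   → F = (51/4, 57/4)
3. C_x = 15/4  [AE ∥ CD ∩ ED ∥ AC]
4. C_y = 45/4  [AE ∥ CD ∩ ED ∥ AC]
   → C = (15/4, 45/4)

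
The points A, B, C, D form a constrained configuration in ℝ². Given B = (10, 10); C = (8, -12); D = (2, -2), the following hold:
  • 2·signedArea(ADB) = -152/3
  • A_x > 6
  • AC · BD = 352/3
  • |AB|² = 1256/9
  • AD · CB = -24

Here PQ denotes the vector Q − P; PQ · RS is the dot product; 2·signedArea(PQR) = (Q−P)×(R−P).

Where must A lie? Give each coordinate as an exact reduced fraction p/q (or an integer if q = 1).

A = (20/3, -4/3)

1. A_x = 20/3  [AD · CB = -24 ∩ 2·signedArea(ADB) = -152/3]
2. A_y = -4/3  [AD · CB = -24 ∩ 2·signedArea(ADB) = -152/3]
   → A = (20/3, -4/3)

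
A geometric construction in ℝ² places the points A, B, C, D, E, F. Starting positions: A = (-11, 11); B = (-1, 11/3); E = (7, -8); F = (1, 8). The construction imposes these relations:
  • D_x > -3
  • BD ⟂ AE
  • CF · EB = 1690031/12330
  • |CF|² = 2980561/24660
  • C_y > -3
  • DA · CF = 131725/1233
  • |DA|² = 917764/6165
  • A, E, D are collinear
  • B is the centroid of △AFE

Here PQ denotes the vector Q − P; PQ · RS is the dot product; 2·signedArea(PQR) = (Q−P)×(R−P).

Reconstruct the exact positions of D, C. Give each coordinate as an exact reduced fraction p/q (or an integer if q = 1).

C = (1504/685, -12037/4110)
D = (-1787/685, 4403/2055)

1. D_x = -1787/685  [A, E, D are collinear ∩ BD ⟂ AE]
2. D_y = 4403/2055  [A, E, D are collinear ∩ BD ⟂ AE]
   → D = (-1787/685, 4403/2055)
3. C_x = 1504/685  [CF · EB = 1690031/12330 ∩ DA · CF = 131725/1233]
4. C_y = -12037/4110  [CF · EB = 1690031/12330 ∩ DA · CF = 131725/1233]
   → C = (1504/685, -12037/4110)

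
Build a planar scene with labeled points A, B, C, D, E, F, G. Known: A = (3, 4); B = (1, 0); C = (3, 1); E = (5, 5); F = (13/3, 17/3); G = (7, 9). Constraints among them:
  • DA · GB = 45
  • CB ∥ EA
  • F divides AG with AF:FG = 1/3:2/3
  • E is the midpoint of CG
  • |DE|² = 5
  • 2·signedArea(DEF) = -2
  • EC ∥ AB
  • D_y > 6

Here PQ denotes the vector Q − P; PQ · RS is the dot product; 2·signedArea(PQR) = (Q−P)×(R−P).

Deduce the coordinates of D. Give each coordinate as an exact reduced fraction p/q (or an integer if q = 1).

D = (6, 7)

1. D_x = 6  [2·signedArea(DEF) = -2 ∩ DA · GB = 45]
2. D_y = 7  [2·signedArea(DEF) = -2 ∩ DA · GB = 45]
   → D = (6, 7)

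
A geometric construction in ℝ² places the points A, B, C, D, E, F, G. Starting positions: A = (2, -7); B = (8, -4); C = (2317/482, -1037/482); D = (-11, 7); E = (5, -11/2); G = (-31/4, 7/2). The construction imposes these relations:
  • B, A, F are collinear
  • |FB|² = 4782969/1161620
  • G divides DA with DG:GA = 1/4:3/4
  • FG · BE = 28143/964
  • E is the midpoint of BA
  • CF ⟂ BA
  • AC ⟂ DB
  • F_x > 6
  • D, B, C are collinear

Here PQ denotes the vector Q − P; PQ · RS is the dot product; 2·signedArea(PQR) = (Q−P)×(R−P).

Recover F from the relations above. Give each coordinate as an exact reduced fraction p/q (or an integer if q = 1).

1. F_x = 7453/1205  [B, A, F are collinear ∩ CF ⟂ BA]
2. F_y = -11827/2410  [B, A, F are collinear ∩ CF ⟂ BA]
   → F = (7453/1205, -11827/2410)

F = (7453/1205, -11827/2410)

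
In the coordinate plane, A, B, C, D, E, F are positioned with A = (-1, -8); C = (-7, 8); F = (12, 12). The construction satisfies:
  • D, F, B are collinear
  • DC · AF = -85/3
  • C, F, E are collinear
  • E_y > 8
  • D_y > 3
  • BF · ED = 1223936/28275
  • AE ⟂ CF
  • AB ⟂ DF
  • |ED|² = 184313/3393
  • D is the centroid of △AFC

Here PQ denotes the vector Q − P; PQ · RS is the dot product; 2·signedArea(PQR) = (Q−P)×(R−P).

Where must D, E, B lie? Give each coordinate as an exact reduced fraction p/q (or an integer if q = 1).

B = (-148/25, -36/25)
D = (4/3, 4)
E = (-1689/377, 3216/377)

1. D_x = 4/3  [D is the centroid of △AFC]
2. D_y = 4  [D is the centroid of △AFC]
   → D = (4/3, 4)
3. E_x = -1689/377  [C, F, E are collinear ∩ AE ⟂ CF]
4. E_y = 3216/377  [C, F, E are collinear ∩ AE ⟂ CF]
   → E = (-1689/377, 3216/377)
5. B_x = -148/25  [D, F, B are collinear ∩ AB ⟂ DF]
6. B_y = -36/25  [D, F, B are collinear ∩ AB ⟂ DF]
   → B = (-148/25, -36/25)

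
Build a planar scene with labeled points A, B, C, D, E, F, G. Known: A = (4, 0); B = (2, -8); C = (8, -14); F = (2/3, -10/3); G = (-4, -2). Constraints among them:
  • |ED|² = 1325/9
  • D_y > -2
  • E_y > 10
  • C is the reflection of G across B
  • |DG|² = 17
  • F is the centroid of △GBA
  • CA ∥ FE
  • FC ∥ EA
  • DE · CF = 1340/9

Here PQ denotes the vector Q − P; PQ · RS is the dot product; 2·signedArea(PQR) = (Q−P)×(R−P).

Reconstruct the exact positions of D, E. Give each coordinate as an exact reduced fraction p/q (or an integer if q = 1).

D = (0, -1)
E = (-10/3, 32/3)

1. E_x = -10/3  [FC ∥ EA ∩ CA ∥ FE]
2. E_y = 32/3  [FC ∥ EA ∩ CA ∥ FE]
   → E = (-10/3, 32/3)
3. D_x = 0  [line 22/3·x + -32/3·y + -32/3 = 0 ∩ |DG|² = 17]
4. D_y = -1  [line 22/3·x + -32/3·y + -32/3 = 0 ∩ |DG|² = 17]
   → D = (0, -1)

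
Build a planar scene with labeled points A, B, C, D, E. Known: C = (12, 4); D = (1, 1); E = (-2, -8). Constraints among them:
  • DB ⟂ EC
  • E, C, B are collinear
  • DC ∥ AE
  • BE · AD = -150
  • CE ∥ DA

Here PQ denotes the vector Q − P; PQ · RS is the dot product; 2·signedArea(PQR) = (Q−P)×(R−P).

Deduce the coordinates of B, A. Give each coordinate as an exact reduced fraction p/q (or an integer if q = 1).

A = (-13, -11)
B = (71/17, -46/17)

1. B_x = 71/17  [E, C, B are collinear ∩ DB ⟂ EC]
2. B_y = -46/17  [E, C, B are collinear ∩ DB ⟂ EC]
   → B = (71/17, -46/17)
3. A_x = -13  [DC ∥ AE ∩ CE ∥ DA]
4. A_y = -11  [DC ∥ AE ∩ CE ∥ DA]
   → A = (-13, -11)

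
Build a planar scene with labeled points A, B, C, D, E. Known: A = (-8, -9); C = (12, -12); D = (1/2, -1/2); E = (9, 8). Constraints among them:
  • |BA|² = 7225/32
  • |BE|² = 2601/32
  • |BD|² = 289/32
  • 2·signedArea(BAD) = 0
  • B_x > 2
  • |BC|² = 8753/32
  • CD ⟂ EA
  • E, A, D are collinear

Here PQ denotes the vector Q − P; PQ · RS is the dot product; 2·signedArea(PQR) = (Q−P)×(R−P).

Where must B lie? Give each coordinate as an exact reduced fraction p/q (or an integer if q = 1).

B = (21/8, 13/8)

1. B_x = 21/8  [line -17/2·x + 17/2·y + 17/2 = 0 ∩ |BC|² = 8753/32]
2. B_y = 13/8  [line -17/2·x + 17/2·y + 17/2 = 0 ∩ |BC|² = 8753/32]
   → B = (21/8, 13/8)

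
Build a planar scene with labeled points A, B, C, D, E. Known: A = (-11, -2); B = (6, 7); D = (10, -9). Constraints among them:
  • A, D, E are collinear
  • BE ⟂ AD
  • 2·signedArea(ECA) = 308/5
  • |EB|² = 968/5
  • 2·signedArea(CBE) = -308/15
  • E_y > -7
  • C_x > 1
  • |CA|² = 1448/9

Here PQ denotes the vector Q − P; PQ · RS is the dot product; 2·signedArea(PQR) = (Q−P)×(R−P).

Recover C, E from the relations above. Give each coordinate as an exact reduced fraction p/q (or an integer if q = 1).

C = (5/3, -4/3)
E = (8/5, -31/5)

1. E_x = 8/5  [A, D, E are collinear ∩ BE ⟂ AD]
2. E_y = -31/5  [A, D, E are collinear ∩ BE ⟂ AD]
   → E = (8/5, -31/5)
3. C_x = 5/3  [2·signedArea(CBE) = -308/15 ∩ 2·signedArea(ECA) = 308/5]
4. C_y = -4/3  [2·signedArea(CBE) = -308/15 ∩ 2·signedArea(ECA) = 308/5]
   → C = (5/3, -4/3)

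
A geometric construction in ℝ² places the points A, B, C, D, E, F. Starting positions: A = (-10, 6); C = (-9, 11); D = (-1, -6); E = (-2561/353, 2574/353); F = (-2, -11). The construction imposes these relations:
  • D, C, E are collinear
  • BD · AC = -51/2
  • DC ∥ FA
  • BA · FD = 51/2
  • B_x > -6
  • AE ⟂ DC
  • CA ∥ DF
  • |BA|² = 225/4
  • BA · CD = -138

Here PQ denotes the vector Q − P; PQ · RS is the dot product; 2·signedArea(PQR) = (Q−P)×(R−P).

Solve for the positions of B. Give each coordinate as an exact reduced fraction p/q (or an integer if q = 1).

B = (-11/2, 0)

1. B_x = -11/2  [BD · AC = -51/2 ∩ BA · CD = -138]
2. B_y = 0  [BD · AC = -51/2 ∩ BA · CD = -138]
   → B = (-11/2, 0)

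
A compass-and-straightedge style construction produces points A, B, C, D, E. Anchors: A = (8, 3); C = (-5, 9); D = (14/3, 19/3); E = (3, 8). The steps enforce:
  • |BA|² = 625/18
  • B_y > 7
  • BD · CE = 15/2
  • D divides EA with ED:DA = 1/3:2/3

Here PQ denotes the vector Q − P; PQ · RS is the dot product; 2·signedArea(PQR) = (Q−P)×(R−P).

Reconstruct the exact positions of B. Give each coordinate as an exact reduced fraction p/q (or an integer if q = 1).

1. B_x = 23/6  [line -8·x + 1·y + 47/2 = 0 ∩ |BA|² = 625/18]
2. B_y = 43/6  [line -8·x + 1·y + 47/2 = 0 ∩ |BA|² = 625/18]
   → B = (23/6, 43/6)

B = (23/6, 43/6)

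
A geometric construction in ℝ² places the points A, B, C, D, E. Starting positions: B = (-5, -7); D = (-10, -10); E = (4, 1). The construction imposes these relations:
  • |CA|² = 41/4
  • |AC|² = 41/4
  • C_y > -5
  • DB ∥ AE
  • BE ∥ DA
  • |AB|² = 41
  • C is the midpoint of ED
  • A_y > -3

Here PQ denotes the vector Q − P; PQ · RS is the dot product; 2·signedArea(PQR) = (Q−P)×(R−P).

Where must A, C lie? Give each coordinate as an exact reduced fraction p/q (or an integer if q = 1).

1. A_x = -1  [DB ∥ AE ∩ BE ∥ DA]
2. A_y = -2  [DB ∥ AE ∩ BE ∥ DA]
   → A = (-1, -2)
3. C_x = -3  [C is the midpoint of ED]
4. C_y = -9/2  [C is the midpoint of ED]
   → C = (-3, -9/2)

A = (-1, -2)
C = (-3, -9/2)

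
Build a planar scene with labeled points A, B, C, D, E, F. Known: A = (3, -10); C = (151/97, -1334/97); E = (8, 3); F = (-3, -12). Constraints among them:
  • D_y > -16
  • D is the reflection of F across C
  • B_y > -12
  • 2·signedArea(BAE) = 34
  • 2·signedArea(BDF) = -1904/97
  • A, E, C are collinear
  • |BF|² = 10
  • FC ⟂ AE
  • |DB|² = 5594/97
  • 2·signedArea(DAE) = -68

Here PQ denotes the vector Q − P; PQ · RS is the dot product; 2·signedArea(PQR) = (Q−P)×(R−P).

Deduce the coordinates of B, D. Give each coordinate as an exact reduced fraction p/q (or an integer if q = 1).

B = (0, -11)
D = (593/97, -1504/97)

1. B_x = 0  [line -13·x + 5·y + 55 = 0 ∩ |BF|² = 10]
2. B_y = -11  [line -13·x + 5·y + 55 = 0 ∩ |BF|² = 10]
   → B = (0, -11)
3. D_x = 593/97  [2·signedArea(BDF) = -1904/97 ∩ D is the reflection of F across C]
4. D_y = -1504/97  [2·signedArea(BDF) = -1904/97 ∩ D is the reflection of F across C]
   → D = (593/97, -1504/97)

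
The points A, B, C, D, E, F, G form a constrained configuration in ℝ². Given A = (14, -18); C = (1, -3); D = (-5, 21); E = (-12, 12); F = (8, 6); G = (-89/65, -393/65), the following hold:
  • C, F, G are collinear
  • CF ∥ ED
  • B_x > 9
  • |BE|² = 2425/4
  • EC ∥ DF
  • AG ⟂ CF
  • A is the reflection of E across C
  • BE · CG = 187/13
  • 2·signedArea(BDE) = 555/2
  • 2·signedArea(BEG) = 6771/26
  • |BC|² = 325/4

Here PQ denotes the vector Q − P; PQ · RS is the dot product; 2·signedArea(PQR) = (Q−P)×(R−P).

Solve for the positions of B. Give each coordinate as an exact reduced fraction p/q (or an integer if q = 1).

B = (19/2, 0)

1. B_x = 19/2  [2·signedArea(BEG) = 6771/26 ∩ 2·signedArea(BDE) = 555/2]
2. B_y = 0  [2·signedArea(BEG) = 6771/26 ∩ 2·signedArea(BDE) = 555/2]
   → B = (19/2, 0)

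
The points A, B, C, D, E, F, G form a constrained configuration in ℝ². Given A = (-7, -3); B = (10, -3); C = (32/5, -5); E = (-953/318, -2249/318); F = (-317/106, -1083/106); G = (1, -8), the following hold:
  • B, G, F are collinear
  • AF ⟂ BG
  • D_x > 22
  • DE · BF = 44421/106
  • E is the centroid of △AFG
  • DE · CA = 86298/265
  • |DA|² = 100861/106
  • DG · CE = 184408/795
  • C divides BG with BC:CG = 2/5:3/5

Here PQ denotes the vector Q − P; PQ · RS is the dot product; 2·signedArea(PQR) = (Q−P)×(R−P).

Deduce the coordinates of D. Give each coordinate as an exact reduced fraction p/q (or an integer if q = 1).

1. D_x = 2437/106  [DE · BF = 44421/106 ∩ DE · CA = 86298/265]
2. D_y = 447/106  [DE · BF = 44421/106 ∩ DE · CA = 86298/265]
   → D = (2437/106, 447/106)

D = (2437/106, 447/106)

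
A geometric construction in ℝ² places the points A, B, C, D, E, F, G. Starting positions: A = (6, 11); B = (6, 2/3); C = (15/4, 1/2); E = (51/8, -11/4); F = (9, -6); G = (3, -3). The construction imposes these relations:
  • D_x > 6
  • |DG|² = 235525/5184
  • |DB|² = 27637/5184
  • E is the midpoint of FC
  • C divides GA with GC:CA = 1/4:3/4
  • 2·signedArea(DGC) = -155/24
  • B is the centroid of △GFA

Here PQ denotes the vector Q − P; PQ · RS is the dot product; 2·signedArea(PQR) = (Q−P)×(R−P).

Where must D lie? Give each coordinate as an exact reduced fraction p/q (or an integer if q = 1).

D = (49/8, 107/36)

1. D_x = 49/8  [line -7/2·x + 3/4·y + 461/24 = 0 ∩ |DB|² = 27637/5184]
2. D_y = 107/36  [line -7/2·x + 3/4·y + 461/24 = 0 ∩ |DB|² = 27637/5184]
   → D = (49/8, 107/36)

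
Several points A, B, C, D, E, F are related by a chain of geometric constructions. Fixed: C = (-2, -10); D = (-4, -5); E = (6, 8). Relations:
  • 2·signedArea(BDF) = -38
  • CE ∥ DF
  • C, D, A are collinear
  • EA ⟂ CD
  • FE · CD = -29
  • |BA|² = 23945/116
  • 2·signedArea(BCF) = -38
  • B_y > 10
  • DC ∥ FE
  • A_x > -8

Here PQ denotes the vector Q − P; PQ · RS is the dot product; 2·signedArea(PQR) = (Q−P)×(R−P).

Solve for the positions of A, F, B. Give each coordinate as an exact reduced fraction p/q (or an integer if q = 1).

1. A_x = -206/29  [C, D, A are collinear ∩ EA ⟂ CD]
2. A_y = 80/29  [C, D, A are collinear ∩ EA ⟂ CD]
   → A = (-206/29, 80/29)
3. F_x = 4  [DC ∥ FE ∩ CE ∥ DF]
4. F_y = 13  [DC ∥ FE ∩ CE ∥ DF]
   → F = (4, 13)
5. B_x = 5  [2·signedArea(BCF) = -38 ∩ 2·signedArea(BDF) = -38]
6. B_y = 21/2  [2·signedArea(BCF) = -38 ∩ 2·signedArea(BDF) = -38]
   → B = (5, 21/2)

A = (-206/29, 80/29)
B = (5, 21/2)
F = (4, 13)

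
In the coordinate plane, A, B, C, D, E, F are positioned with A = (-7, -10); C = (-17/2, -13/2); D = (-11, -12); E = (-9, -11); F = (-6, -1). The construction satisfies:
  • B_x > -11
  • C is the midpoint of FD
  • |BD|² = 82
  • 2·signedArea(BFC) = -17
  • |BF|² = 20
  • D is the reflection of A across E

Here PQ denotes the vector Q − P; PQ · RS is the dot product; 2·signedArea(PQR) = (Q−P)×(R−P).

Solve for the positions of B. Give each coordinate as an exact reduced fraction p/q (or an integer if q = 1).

1. B_x = -10  [line 11/2·x + -5/2·y + 95/2 = 0 ∩ |BD|² = 82]
2. B_y = -3  [line 11/2·x + -5/2·y + 95/2 = 0 ∩ |BD|² = 82]
   → B = (-10, -3)

B = (-10, -3)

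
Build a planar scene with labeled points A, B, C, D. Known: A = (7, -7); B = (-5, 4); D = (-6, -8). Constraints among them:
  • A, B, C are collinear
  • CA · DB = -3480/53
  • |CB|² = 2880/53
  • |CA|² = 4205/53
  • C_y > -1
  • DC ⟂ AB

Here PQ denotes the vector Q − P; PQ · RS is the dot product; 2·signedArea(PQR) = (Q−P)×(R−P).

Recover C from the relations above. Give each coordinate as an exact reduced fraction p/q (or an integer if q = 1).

1. C_x = 23/53  [A, B, C are collinear ∩ DC ⟂ AB]
2. C_y = -52/53  [A, B, C are collinear ∩ DC ⟂ AB]
   → C = (23/53, -52/53)

C = (23/53, -52/53)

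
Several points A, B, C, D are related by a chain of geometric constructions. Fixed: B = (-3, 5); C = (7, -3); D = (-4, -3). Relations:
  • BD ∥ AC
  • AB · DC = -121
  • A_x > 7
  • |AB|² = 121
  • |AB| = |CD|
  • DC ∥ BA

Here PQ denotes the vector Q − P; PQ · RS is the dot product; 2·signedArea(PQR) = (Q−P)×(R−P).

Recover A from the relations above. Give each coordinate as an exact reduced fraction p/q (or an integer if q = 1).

A = (8, 5)

1. A_x = 8  [BD ∥ AC ∩ DC ∥ BA]
2. A_y = 5  [BD ∥ AC ∩ DC ∥ BA]
   → A = (8, 5)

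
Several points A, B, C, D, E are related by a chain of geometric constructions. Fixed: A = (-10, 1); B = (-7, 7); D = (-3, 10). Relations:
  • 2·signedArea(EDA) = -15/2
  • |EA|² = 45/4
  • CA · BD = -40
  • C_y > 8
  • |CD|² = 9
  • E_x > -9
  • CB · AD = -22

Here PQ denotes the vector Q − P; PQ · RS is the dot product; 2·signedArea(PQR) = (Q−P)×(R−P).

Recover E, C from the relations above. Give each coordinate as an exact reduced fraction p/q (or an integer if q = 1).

1. E_x = -17/2  [line 9·x + -7·y + 209/2 = 0 ∩ |EA|² = 45/4]
2. E_y = 4  [line 9·x + -7·y + 209/2 = 0 ∩ |EA|² = 45/4]
   → E = (-17/2, 4)
3. C_x = -27/5  [CB · AD = -22 ∩ CA · BD = -40]
4. C_y = 41/5  [CB · AD = -22 ∩ CA · BD = -40]
   → C = (-27/5, 41/5)

C = (-27/5, 41/5)
E = (-17/2, 4)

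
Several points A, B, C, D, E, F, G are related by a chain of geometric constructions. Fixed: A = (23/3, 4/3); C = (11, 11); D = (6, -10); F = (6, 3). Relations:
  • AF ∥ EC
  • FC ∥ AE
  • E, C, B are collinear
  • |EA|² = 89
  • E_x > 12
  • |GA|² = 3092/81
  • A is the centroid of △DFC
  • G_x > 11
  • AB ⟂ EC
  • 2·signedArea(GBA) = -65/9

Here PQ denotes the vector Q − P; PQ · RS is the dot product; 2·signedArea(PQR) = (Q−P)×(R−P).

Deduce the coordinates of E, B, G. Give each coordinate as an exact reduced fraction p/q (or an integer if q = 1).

1. E_x = 38/3  [AF ∥ EC ∩ FC ∥ AE]
2. E_y = 28/3  [AF ∥ EC ∩ FC ∥ AE]
   → E = (38/3, 28/3)
3. B_x = 85/6  [E, C, B are collinear ∩ AB ⟂ EC]
4. B_y = 47/6  [E, C, B are collinear ∩ AB ⟂ EC]
   → B = (85/6, 47/6)
5. G_x = 103/9  [line 13/2·x + -13/2·y + -611/18 = 0 ∩ |GA|² = 3092/81]
6. G_y = 56/9  [line 13/2·x + -13/2·y + -611/18 = 0 ∩ |GA|² = 3092/81]
   → G = (103/9, 56/9)

B = (85/6, 47/6)
E = (38/3, 28/3)
G = (103/9, 56/9)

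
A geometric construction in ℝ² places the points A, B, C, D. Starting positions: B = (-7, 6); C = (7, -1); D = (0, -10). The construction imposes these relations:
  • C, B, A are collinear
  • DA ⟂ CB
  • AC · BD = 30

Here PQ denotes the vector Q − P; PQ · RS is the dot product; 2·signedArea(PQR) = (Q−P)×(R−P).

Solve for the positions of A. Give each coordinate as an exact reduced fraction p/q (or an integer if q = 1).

1. A_x = 5  [C, B, A are collinear ∩ DA ⟂ CB]
2. A_y = 0  [C, B, A are collinear ∩ DA ⟂ CB]
   → A = (5, 0)

A = (5, 0)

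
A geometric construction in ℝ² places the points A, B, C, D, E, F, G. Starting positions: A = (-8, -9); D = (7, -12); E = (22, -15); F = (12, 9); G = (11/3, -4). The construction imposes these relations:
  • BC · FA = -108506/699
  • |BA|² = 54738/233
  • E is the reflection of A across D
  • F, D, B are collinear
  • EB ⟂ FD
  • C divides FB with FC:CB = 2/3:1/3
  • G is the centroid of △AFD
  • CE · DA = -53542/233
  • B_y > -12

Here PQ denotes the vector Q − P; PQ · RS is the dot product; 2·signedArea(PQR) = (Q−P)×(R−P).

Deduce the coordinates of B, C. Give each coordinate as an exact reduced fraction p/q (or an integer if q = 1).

B = (1661/233, -2670/233)
C = (6118/699, -1081/233)

1. B_x = 1661/233  [F, D, B are collinear ∩ EB ⟂ FD]
2. B_y = -2670/233  [F, D, B are collinear ∩ EB ⟂ FD]
   → B = (1661/233, -2670/233)
3. C_x = 6118/699  [C divides FB with FC:CB = 2/3:1/3]
4. C_y = -1081/233  [C divides FB with FC:CB = 2/3:1/3]
   → C = (6118/699, -1081/233)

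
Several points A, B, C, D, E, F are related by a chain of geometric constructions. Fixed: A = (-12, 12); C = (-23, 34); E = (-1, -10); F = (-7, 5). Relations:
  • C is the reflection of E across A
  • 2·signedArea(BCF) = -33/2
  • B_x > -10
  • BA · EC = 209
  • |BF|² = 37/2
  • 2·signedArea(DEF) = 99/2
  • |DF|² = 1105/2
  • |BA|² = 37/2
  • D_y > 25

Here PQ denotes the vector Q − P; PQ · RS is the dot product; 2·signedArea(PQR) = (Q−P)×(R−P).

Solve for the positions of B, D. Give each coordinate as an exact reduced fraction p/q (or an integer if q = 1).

1. B_x = -19/2  [2·signedArea(BCF) = -33/2 ∩ BA · EC = 209]
2. B_y = 17/2  [2·signedArea(BCF) = -33/2 ∩ BA · EC = 209]
   → B = (-19/2, 17/2)
3. D_x = -37/2  [line -15·x + -6·y + -249/2 = 0 ∩ |DF|² = 1105/2]
4. D_y = 51/2  [line -15·x + -6·y + -249/2 = 0 ∩ |DF|² = 1105/2]
   → D = (-37/2, 51/2)

B = (-19/2, 17/2)
D = (-37/2, 51/2)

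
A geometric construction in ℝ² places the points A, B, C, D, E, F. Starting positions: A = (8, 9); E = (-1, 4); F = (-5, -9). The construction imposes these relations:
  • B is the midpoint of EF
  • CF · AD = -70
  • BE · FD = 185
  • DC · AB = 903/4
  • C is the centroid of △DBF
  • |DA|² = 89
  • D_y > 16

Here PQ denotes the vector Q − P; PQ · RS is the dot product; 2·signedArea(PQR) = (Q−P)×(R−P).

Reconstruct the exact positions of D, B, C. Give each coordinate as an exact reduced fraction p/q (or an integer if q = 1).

1. B_x = -3  [B is the midpoint of EF]
2. B_y = -5/2  [B is the midpoint of EF]
   → B = (-3, -5/2)
3. D_x = 3  [line 2·x + 13/2·y + -233/2 = 0 ∩ |DA|² = 89]
4. D_y = 17  [line 2·x + 13/2·y + -233/2 = 0 ∩ |DA|² = 89]
   → D = (3, 17)
5. C_x = -5/3  [DC · AB = 903/4 ∩ C is the centroid of △DBF]
6. C_y = 11/6  [DC · AB = 903/4 ∩ C is the centroid of △DBF]
   → C = (-5/3, 11/6)

B = (-3, -5/2)
C = (-5/3, 11/6)
D = (3, 17)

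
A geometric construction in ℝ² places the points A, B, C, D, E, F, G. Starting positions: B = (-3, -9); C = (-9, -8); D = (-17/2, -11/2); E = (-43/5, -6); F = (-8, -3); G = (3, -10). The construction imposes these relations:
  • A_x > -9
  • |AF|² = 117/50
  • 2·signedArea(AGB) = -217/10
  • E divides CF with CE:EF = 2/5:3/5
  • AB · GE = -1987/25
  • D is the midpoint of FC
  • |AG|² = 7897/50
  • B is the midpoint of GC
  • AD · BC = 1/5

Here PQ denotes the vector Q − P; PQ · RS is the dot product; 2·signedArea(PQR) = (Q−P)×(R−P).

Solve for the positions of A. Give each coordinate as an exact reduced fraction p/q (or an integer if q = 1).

A = (-83/10, -9/2)

1. A_x = -83/10  [2·signedArea(AGB) = -217/10 ∩ AD · BC = 1/5]
2. A_y = -9/2  [2·signedArea(AGB) = -217/10 ∩ AD · BC = 1/5]
   → A = (-83/10, -9/2)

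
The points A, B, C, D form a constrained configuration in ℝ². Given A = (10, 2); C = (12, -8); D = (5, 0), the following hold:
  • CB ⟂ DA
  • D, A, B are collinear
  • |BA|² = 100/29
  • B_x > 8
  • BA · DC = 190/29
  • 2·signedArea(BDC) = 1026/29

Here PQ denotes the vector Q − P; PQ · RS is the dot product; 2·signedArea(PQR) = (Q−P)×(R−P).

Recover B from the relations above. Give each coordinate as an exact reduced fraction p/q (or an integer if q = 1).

B = (240/29, 38/29)

1. B_x = 240/29  [D, A, B are collinear ∩ CB ⟂ DA]
2. B_y = 38/29  [D, A, B are collinear ∩ CB ⟂ DA]
   → B = (240/29, 38/29)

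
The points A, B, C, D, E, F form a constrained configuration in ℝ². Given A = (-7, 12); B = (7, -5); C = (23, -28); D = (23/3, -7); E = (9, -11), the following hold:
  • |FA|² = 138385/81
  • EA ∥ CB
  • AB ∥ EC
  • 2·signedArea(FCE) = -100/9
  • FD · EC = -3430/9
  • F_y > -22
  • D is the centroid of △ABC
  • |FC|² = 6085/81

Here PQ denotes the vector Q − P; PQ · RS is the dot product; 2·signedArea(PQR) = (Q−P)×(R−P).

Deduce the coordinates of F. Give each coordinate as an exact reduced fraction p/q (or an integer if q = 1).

1. F_x = 161/9  [2·signedArea(FCE) = -100/9 ∩ FD · EC = -3430/9]
2. F_y = -21  [2·signedArea(FCE) = -100/9 ∩ FD · EC = -3430/9]
   → F = (161/9, -21)

F = (161/9, -21)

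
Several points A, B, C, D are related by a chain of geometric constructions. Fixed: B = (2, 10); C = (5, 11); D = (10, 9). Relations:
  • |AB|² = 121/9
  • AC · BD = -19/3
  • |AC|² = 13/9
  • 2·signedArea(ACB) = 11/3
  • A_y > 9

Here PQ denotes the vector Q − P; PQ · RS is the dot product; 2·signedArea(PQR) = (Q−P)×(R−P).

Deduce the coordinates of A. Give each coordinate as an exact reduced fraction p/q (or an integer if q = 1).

1. A_x = 17/3  [AC · BD = -19/3 ∩ 2·signedArea(ACB) = 11/3]
2. A_y = 10  [AC · BD = -19/3 ∩ 2·signedArea(ACB) = 11/3]
   → A = (17/3, 10)

A = (17/3, 10)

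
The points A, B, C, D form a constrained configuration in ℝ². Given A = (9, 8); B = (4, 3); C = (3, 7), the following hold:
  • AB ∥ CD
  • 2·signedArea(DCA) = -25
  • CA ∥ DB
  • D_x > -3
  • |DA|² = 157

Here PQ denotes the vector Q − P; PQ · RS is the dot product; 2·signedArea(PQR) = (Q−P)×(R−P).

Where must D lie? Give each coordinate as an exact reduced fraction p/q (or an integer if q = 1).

1. D_x = -2  [CA ∥ DB ∩ AB ∥ CD]
2. D_y = 2  [CA ∥ DB ∩ AB ∥ CD]
   → D = (-2, 2)

D = (-2, 2)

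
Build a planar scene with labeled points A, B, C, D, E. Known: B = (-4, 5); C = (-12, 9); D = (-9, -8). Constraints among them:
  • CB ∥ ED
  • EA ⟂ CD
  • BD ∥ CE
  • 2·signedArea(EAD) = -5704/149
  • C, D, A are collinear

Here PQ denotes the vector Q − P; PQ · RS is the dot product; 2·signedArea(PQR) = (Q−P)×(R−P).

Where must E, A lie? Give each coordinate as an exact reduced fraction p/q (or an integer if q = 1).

A = (-1479/149, -410/149)
E = (-17, -4)

1. E_x = -17  [CB ∥ ED ∩ BD ∥ CE]
2. E_y = -4  [CB ∥ ED ∩ BD ∥ CE]
   → E = (-17, -4)
3. A_x = -1479/149  [C, D, A are collinear ∩ EA ⟂ CD]
4. A_y = -410/149  [C, D, A are collinear ∩ EA ⟂ CD]
   → A = (-1479/149, -410/149)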